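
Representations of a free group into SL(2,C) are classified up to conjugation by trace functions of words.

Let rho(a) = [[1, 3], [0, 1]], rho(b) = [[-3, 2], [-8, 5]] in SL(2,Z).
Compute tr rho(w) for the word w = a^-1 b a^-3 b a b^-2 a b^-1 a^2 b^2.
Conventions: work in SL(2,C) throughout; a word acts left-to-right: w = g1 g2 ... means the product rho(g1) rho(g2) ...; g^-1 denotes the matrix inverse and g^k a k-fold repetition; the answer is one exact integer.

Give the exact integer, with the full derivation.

rho(a^-1) = [[1, -3], [0, 1]]
... * rho(b) = [[-3, 2], [-8, 5]]  ->  [[21, -13], [-8, 5]]
... * rho(a^-1) = [[1, -3], [0, 1]]  ->  [[21, -76], [-8, 29]]
... * rho(a^-1) = [[1, -3], [0, 1]]  ->  [[21, -139], [-8, 53]]
... * rho(a^-1) = [[1, -3], [0, 1]]  ->  [[21, -202], [-8, 77]]
... * rho(b) = [[-3, 2], [-8, 5]]  ->  [[1553, -968], [-592, 369]]
... * rho(a) = [[1, 3], [0, 1]]  ->  [[1553, 3691], [-592, -1407]]
... * rho(b^-1) = [[5, -2], [8, -3]]  ->  [[37293, -14179], [-14216, 5405]]
... * rho(b^-1) = [[5, -2], [8, -3]]  ->  [[73033, -32049], [-27840, 12217]]
... * rho(a) = [[1, 3], [0, 1]]  ->  [[73033, 187050], [-27840, -71303]]
... * rho(b^-1) = [[5, -2], [8, -3]]  ->  [[1861565, -707216], [-709624, 269589]]
... * rho(a) = [[1, 3], [0, 1]]  ->  [[1861565, 4877479], [-709624, -1859283]]
... * rho(a) = [[1, 3], [0, 1]]  ->  [[1861565, 10462174], [-709624, -3988155]]
... * rho(b) = [[-3, 2], [-8, 5]]  ->  [[-89282087, 56034000], [34034112, -21360023]]
... * rho(b) = [[-3, 2], [-8, 5]]  ->  [[-180425739, 101605826], [68777848, -38731891]]
tr = -180425739 + -38731891 = -219157630

-219157630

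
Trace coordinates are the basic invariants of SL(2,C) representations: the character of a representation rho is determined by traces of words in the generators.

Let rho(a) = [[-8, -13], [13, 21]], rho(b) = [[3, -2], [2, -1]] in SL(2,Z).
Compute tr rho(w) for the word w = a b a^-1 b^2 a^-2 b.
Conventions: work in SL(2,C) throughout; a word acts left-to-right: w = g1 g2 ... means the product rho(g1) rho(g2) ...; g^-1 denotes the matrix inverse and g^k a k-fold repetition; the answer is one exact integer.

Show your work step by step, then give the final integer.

-36608713

rho(a) = [[-8, -13], [13, 21]]
... * rho(b) = [[3, -2], [2, -1]]  ->  [[-50, 29], [81, -47]]
... * rho(a^-1) = [[21, 13], [-13, -8]]  ->  [[-1427, -882], [2312, 1429]]
... * rho(b) = [[3, -2], [2, -1]]  ->  [[-6045, 3736], [9794, -6053]]
... * rho(b) = [[3, -2], [2, -1]]  ->  [[-10663, 8354], [17276, -13535]]
... * rho(a^-1) = [[21, 13], [-13, -8]]  ->  [[-332525, -205451], [538751, 332868]]
... * rho(a^-1) = [[21, 13], [-13, -8]]  ->  [[-4312162, -2679217], [6986487, 4340819]]
... * rho(b) = [[3, -2], [2, -1]]  ->  [[-18294920, 11303541], [29641099, -18313793]]
tr = -18294920 + -18313793 = -36608713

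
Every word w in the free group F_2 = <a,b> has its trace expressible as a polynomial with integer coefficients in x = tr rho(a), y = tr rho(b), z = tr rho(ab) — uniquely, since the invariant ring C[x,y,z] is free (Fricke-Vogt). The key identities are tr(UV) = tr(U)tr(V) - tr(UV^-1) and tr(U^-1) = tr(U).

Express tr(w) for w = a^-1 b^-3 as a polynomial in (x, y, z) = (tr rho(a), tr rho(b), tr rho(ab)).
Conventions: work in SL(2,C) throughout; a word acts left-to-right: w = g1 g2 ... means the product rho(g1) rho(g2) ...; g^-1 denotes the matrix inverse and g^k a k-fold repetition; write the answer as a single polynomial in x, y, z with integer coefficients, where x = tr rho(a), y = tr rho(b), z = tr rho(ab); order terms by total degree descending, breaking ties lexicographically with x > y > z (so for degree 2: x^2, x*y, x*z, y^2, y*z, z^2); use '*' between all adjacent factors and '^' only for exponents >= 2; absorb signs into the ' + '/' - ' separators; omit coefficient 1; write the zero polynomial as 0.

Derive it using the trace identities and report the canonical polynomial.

reduce: tr(b^-1) = tr(b) = y
so tr(b^-2) = tr(b^-1) tr(b) - tr(1) = y^2 - 2
tr(a b^-1) = tr(a) tr(b) - tr(a b) = x*y - z
tr(b^-2 a) = tr(a b^-1) tr(b) - tr(a) = x*y^2 - y*z - x
tr(b^-2 a^-1) = tr(b^-2) tr(a) - tr(b^-2 a) = y*z - x
so tr(a^-1 b^-3) = tr(b^-2 a^-1) tr(b) - tr(b^-2 a^-1 b) = y^2*z - x*y - z

y^2*z - x*y - z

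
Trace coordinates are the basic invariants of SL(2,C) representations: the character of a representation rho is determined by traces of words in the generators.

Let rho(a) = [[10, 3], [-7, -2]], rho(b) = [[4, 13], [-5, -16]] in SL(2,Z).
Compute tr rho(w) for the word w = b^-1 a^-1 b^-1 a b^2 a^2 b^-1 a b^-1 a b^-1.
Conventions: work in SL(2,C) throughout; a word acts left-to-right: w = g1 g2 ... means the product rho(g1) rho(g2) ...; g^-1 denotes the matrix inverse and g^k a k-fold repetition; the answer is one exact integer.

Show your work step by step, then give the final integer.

-280930205116

rho(b^-1) = [[-16, -13], [5, 4]]
... * rho(a^-1) = [[-2, -3], [7, 10]]  ->  [[-59, -82], [18, 25]]
... * rho(b^-1) = [[-16, -13], [5, 4]]  ->  [[534, 439], [-163, -134]]
... * rho(a) = [[10, 3], [-7, -2]]  ->  [[2267, 724], [-692, -221]]
... * rho(b) = [[4, 13], [-5, -16]]  ->  [[5448, 17887], [-1663, -5460]]
... * rho(b) = [[4, 13], [-5, -16]]  ->  [[-67643, -215368], [20648, 65741]]
... * rho(a) = [[10, 3], [-7, -2]]  ->  [[831146, 227807], [-253707, -69538]]
... * rho(a) = [[10, 3], [-7, -2]]  ->  [[6716811, 2037824], [-2050304, -622045]]
... * rho(b^-1) = [[-16, -13], [5, 4]]  ->  [[-97279856, -79167247], [29694639, 24165772]]
... * rho(a) = [[10, 3], [-7, -2]]  ->  [[-418627831, -133505074], [127785986, 40752373]]
... * rho(b^-1) = [[-16, -13], [5, 4]]  ->  [[6030519926, 4908141507], [-1840813911, -1498208326]]
... * rho(a) = [[10, 3], [-7, -2]]  ->  [[25948208711, 8275276764], [-7920680828, -2526025081]]
... * rho(b^-1) = [[-16, -13], [5, 4]]  ->  [[-373794955556, -304225606187], [114100767843, 92864750440]]
tr = -373794955556 + 92864750440 = -280930205116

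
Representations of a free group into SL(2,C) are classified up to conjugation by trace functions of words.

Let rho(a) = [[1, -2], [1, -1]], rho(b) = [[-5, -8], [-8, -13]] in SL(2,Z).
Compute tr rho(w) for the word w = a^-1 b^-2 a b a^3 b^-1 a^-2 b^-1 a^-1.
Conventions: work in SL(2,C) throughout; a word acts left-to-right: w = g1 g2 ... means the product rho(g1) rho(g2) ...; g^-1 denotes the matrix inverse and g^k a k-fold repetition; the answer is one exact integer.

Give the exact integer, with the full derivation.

-3344274

rho(a^-1) = [[-1, 2], [-1, 1]]
... * rho(b^-1) = [[-13, 8], [8, -5]]  ->  [[29, -18], [21, -13]]
... * rho(b^-1) = [[-13, 8], [8, -5]]  ->  [[-521, 322], [-377, 233]]
... * rho(a) = [[1, -2], [1, -1]]  ->  [[-199, 720], [-144, 521]]
... * rho(b) = [[-5, -8], [-8, -13]]  ->  [[-4765, -7768], [-3448, -5621]]
... * rho(a) = [[1, -2], [1, -1]]  ->  [[-12533, 17298], [-9069, 12517]]
... * rho(a) = [[1, -2], [1, -1]]  ->  [[4765, 7768], [3448, 5621]]
... * rho(a) = [[1, -2], [1, -1]]  ->  [[12533, -17298], [9069, -12517]]
... * rho(b^-1) = [[-13, 8], [8, -5]]  ->  [[-301313, 186754], [-218033, 135137]]
... * rho(a^-1) = [[-1, 2], [-1, 1]]  ->  [[114559, -415872], [82896, -300929]]
... * rho(a^-1) = [[-1, 2], [-1, 1]]  ->  [[301313, -186754], [218033, -135137]]
... * rho(b^-1) = [[-13, 8], [8, -5]]  ->  [[-5411101, 3344274], [-3915525, 2419949]]
... * rho(a^-1) = [[-1, 2], [-1, 1]]  ->  [[2066827, -7477928], [1495576, -5411101]]
tr = 2066827 + -5411101 = -3344274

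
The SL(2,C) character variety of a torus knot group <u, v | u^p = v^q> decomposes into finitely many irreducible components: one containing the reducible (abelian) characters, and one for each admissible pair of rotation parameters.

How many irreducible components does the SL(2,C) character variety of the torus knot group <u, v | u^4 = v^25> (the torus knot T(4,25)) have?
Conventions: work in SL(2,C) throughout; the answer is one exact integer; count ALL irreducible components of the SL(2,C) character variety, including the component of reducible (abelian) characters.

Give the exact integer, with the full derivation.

In the torus knot group T(4,25), u^4 = v^25 is central, so an irreducible representation sends it to +I or -I (Schur).
On an irreducible component, tr(u) is locked at 2*cos(pi*alpha/4) for some alpha in 1..3, and tr(v) at 2*cos(pi*beta/25) for some beta in 1..24.
The two central values (-1)^alpha I and (-1)^beta I must be the same matrix, so alpha and beta share a parity.
Counting: 2 odd alphas x 12 odd betas + 1 even alphas x 12 even betas = 24 + 12 = 36.
That is 36 components of irreducible characters, and with the reducible (abelian) component the total is 37.

37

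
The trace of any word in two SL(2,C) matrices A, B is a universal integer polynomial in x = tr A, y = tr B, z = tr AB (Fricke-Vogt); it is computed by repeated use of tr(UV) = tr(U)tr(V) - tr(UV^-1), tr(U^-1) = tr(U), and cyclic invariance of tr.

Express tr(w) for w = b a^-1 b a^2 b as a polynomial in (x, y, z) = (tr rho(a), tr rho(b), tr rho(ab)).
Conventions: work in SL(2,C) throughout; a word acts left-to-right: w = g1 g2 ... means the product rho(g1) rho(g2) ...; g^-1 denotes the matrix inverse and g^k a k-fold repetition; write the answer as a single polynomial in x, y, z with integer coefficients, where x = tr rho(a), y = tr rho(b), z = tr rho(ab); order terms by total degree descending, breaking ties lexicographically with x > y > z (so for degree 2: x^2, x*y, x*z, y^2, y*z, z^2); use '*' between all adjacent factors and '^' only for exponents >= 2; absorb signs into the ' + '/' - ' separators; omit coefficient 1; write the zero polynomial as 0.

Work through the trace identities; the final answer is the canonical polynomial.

tr(a b^2) = tr(b) * tr(a b) - tr(a)   [square of b] = y*z - x
reduce: tr(b^3 a) = tr(b) * tr(a b^2) - tr(a b)   [square of b] = y^2*z - x*y - z
so tr(b^2) = tr(b) * tr(b) - tr(1)   [square of b] = y^2 - 2
tr(b^3) = tr(b) * tr(b^2) - tr(b)   [square of b] = y^3 - 3*y
tr(b a^2 b^2) = tr(a) * tr(b^3 a) - tr(b^3)   [square of a] = x*y^2*z - x^2*y - y^3 - x*z + 3*y
reduce: tr(a b a b) = tr(b a) * tr(b a) - tr(1)   [split at a repeated b] = z^2 - 2
so tr(a b a) = tr(a) * tr(b a) - tr(b)   [square of a] = x*z - y
reduce: tr(b^2 a b a) = tr(b) * tr(a b a b) - tr(a b a)   [square of b] = y*z^2 - x*z - y
tr(b a^2 b^2 a) = tr(a) * tr(b^2 a b a) - tr(b^2 a b)   [square of a] = x*y*z^2 - x^2*z - y^2*z + z
tr(b a^-1 b a^2 b) = tr(b a^2 b^2) * tr(a) - tr(b a^2 b^2 a)   [inverse elimination on a] = x^2*y^2*z - x^3*y - x*y^3 - x*y*z^2 + y^2*z + 3*x*y - z

x^2*y^2*z - x^3*y - x*y^3 - x*y*z^2 + y^2*z + 3*x*y - z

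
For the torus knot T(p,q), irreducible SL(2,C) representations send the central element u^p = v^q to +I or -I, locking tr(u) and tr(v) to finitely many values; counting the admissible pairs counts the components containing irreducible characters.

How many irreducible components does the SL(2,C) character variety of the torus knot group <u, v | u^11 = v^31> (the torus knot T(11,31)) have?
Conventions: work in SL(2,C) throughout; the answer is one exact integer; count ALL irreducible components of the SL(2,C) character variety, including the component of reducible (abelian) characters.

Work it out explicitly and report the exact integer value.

151

For T(11,31): irreducibility forces the central element u^11 = v^31 to one of +I, -I.
On an irreducible component, tr(u) is locked at 2*cos(pi*alpha/11) for some alpha in 1..10, and tr(v) at 2*cos(pi*beta/31) for some beta in 1..30.
u^11 = (-1)^alpha I and v^31 = (-1)^beta I must agree, so alpha and beta have equal parity.
Counting: 5 odd alphas x 15 odd betas + 5 even alphas x 15 even betas = 75 + 75 = 150.
components with irreducible characters: 150; plus the single component of reducible (abelian) characters: total 151.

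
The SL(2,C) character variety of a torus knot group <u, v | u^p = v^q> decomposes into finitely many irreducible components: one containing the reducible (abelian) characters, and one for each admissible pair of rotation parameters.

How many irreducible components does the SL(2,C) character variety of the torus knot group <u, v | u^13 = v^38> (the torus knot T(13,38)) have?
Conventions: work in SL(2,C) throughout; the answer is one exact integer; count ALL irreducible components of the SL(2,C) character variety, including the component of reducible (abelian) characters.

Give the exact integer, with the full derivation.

For T(13,38): irreducibility forces the central element u^13 = v^38 to one of +I, -I.
This locks tr(u) to 2*cos(pi*alpha/13), alpha in 1..12, and tr(v) to 2*cos(pi*beta/38), beta in 1..37, on each component of irreducible characters.
u^13 = (-1)^alpha I and v^38 = (-1)^beta I must agree, so alpha and beta have equal parity.
Counting: 6 odd alphas x 19 odd betas + 6 even alphas x 18 even betas = 114 + 108 = 222.
Total: 222 irreducible-character components + 1 reducible (abelian) component = 223.

223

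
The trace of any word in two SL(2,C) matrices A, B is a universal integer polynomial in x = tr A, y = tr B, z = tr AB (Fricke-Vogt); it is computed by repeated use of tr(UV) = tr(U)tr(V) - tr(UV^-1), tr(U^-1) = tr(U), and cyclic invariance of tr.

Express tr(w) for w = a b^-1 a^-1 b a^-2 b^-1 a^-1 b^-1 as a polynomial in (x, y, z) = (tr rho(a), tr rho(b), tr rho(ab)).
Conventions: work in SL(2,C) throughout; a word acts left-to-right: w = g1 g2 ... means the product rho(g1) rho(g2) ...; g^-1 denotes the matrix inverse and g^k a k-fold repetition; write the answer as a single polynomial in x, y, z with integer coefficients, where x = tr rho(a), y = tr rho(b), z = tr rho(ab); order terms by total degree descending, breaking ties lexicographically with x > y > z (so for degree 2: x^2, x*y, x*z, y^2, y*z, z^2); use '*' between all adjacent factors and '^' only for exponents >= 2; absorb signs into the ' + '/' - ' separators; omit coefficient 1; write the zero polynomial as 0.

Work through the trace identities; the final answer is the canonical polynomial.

reduce: trace(a^-1) = trace(a) = x
trace(b^2) = trace(b) * trace(b) - trace(1)   [square of b] = y^2 - 2
trace(b a b) = trace(b) * trace(a b) - trace(a)   [square of b] = y*z - x
reduce: trace(b a b^2) = trace(b) * trace(b a b) - trace(b a)   [square of b] = y^2*z - x*y - z
trace(a b a b) = trace(a b) * trace(a b) - trace(1)   [split at a repeated a] = z^2 - 2
so trace(a b a) = trace(a) * trace(b a) - trace(b)   [square of a] = x*z - y
reduce: trace(b a b^2 a) = trace(b) * trace(a b a b) - trace(a b a)   [square of b] = y*z^2 - x*z - y
trace(a b^2 a^-1 b) = trace(b a b^2) * trace(a) - trace(b a b^2 a)   [inverse elimination on a] = x*y^2*z - x^2*y - y*z^2 + y
trace(b a^-1 b^-1 a b) = trace(a b^2 a^-1) * trace(b) - trace(a b^2 a^-1 b)   [inverse elimination on b] = -x*y^2*z + x^2*y + y^3 + y*z^2 - 3*y
trace(b a b a b a) = trace(a b a b) * trace(a b) - trace(b a)   [split at a repeated a] = z^3 - 3*z
trace(a b a b a^-1 b) = trace(b a b a b) * trace(a) - trace(b a b a b a)   [inverse elimination on a] = x*y*z^2 - x^2*z - z^3 - x*y + 3*z
trace(b a^-1 b^-1 a b a) = trace(a b a b a^-1) * trace(b) - trace(a b a b a^-1 b)   [inverse elimination on b] = -x*y*z^2 + x^2*z + y^2*z + z^3 - 3*z
so trace(a^-1 b a^-1 b^-1 a b) = trace(b a^-1 b^-1 a b) * trace(a) - trace(b a^-1 b^-1 a b a)   [inverse elimination on a] = -x^2*y^2*z + x^3*y + x*y^3 + 2*x*y*z^2 - x^2*z - y^2*z - z^3 - 3*x*y + 3*z
trace(a^-1 b^-1 a b^-1 a^-1 b) = trace(a^-1 b a^-1 b^-1 a) * trace(b) - trace(a^-1 b a^-1 b^-1 a b)   [inverse elimination on b] = x^2*y^2*z - x^3*y - x*y^3 - 2*x*y*z^2 + x^2*z + y^2*z + z^3 + 4*x*y - 3*z
trace(a^-1 b^-1 a b^-1 a^-1 b a^-1) = trace(a^-1 b^-1 a b^-1 a^-1 b) * trace(a) - trace(a^-1 b^-1 a b^-1 a^-1 b a)   [inverse elimination on a] = x^3*y^2*z - x^4*y - x^2*y^3 - 2*x^2*y*z^2 + x^3*z + x*y^2*z + x*z^3 + 4*x^2*y - 3*x*z - y
so trace(a^3 b) = trace(a) * trace(a b a) - trace(a b)   [square of a] = x^2*z - x*y - z
reduce: trace(a^2) = trace(a) * trace(a) - trace(1)   [square of a] = x^2 - 2
trace(a^3) = trace(a) * trace(a^2) - trace(a)   [square of a] = x^3 - 3*x
trace(a b^2 a^2) = trace(b) * trace(a^3 b) - trace(a^3)   [square of b] = x^2*y*z - x^3 - x*y^2 - y*z + 3*x
reduce: trace(a^2 b a b) = trace(a) * trace(b a b a) - trace(b a b)   [square of a] = x*z^2 - y*z - x
trace(a b^2 a^2 b) = trace(b) * trace(a^2 b a b) - trace(a^2 b a)   [square of b] = x*y*z^2 - x^2*z - y^2*z + z
reduce: trace(b^2 a^2 b^-1 a) = trace(a b^2 a^2) * trace(b) - trace(a b^2 a^2 b)   [inverse elimination on b] = x^2*y^2*z - x^3*y - x*y^3 - x*y*z^2 + x^2*z + 3*x*y - z
reduce: trace(b a^2 b^-1 a^-1 b) = trace(b^2 a^2 b^-1) * trace(a) - trace(b^2 a^2 b^-1 a)   [inverse elimination on a] = -x^2*y^2*z + x^3*y + x*y^3 + x*y*z^2 - 4*x*y + z
so trace(b a b a^2 b) = trace(b) * trace(a b a^2 b) - trace(a b a^2)   [square of b] = x*y*z^2 - x^2*z - y^2*z + z
so trace(b a b a^2 b a) = trace(a) * trace(b a b a b a) - trace(b a b a b)   [square of a] = x*z^3 - y*z^2 - 2*x*z + y
trace(a^-1 b a b a^2 b) = trace(b a b a^2 b) * trace(a) - trace(b a b a^2 b a)   [inverse elimination on a] = x^2*y*z^2 - x^3*z - x*y^2*z - x*z^3 + y*z^2 + 3*x*z - y
trace(b a^2 b^-1 a^-1 b a) = trace(a^-1 b a b a^2) * trace(b) - trace(a^-1 b a b a^2 b)   [inverse elimination on b] = -x^2*y*z^2 + x^3*z + x*y^2*z + x*z^3 - 3*x*z - y
reduce: trace(a b^-1 a^-1 b a^-1 b a) = trace(b a^2 b^-1 a^-1 b) * trace(a) - trace(b a^2 b^-1 a^-1 b a)   [inverse elimination on a] = -x^3*y^2*z + x^4*y + x^2*y^3 + 2*x^2*y*z^2 - x^3*z - x*y^2*z - x*z^3 - 4*x^2*y + 4*x*z + y
trace(b a b a b a b) = trace(b) * trace(a b a b a b) - trace(a b a b a)   [square of b] = y*z^3 - x*z^2 - 2*y*z + x
so trace(b a b a b a b a) = trace(a b a b) * trace(a b a b) - trace(1)   [split at a repeated a] = z^4 - 4*z^2 + 2
trace(a b a^-1 b a b a b) = trace(b a b a b a b) * trace(a) - trace(b a b a b a b a)   [inverse elimination on a] = x*y*z^3 - x^2*z^2 - z^4 - 2*x*y*z + x^2 + 4*z^2 - 2
trace(b a^-1 b a b a b^-1 a) = trace(a b a^-1 b a b a) * trace(b) - trace(a b a^-1 b a b a b)   [inverse elimination on b] = x^2*y^2*z^2 - x^3*y*z - x*y^3*z - 2*x*y*z^3 + x^2*z^2 + y^2*z^2 + z^4 + 5*x*y*z - x^2 - y^2 - 4*z^2 + 2
trace(a b^-1 a^-1 b a^-1 b a b) = trace(b a^-1 b a b a b^-1) * trace(a) - trace(b a^-1 b a b a b^-1 a)   [inverse elimination on a] = -x^2*y^2*z^2 + x^3*y*z + x*y^3*z + 2*x*y*z^3 - x^2*z^2 - y^2*z^2 - z^4 - 4*x*y*z + y^2 + 4*z^2 - 2
reduce: trace(b^-1 a b^-1 a^-1 b a^-1 b a) = trace(a b^-1 a^-1 b a^-1 b a) * trace(b) - trace(a b^-1 a^-1 b a^-1 b a b)   [inverse elimination on b] = -x^3*y^3*z + x^4*y^2 + x^2*y^4 + 3*x^2*y^2*z^2 - 2*x^3*y*z - 2*x*y^3*z - 3*x*y*z^3 - 4*x^2*y^2 + x^2*z^2 + y^2*z^2 + z^4 + 8*x*y*z - 4*z^2 + 2
so trace(a^-1 b^-1 a b^-1 a^-1 b a^-1 b) = trace(b^-1 a b^-1 a^-1 b a^-1 b) * trace(a) - trace(b^-1 a b^-1 a^-1 b a^-1 b a)   [inverse elimination on a] = x^3*y^3*z - x^4*y^2 - x^2*y^4 - 3*x^2*y^2*z^2 + 2*x^3*y*z + 2*x*y^3*z + 3*x*y*z^3 + 4*x^2*y^2 - x^2*z^2 - y^2*z^2 - z^4 - 8*x*y*z + x^2 + 4*z^2 - 2
trace(b^-1 a^-1 b^-1 a b^-1 a^-1 b a^-1) = trace(a^-1 b^-1 a b^-1 a^-1 b a^-1) * trace(b) - trace(a^-1 b^-1 a b^-1 a^-1 b a^-1 b)   [inverse elimination on b] = x^2*y^2*z^2 - x^3*y*z - x*y^3*z - 2*x*y*z^3 + x^2*z^2 + y^2*z^2 + z^4 + 5*x*y*z - x^2 - y^2 - 4*z^2 + 2
so trace(a^-1 b a b) = trace(b a b) * trace(a) - trace(b a b a)   [inverse elimination on a] = x*y*z - x^2 - z^2 + 2
reduce: trace(b a b^-1 a^-1) = trace(a^-1 b a) * trace(b) - trace(a^-1 b a b)   [inverse elimination on b] = -x*y*z + x^2 + y^2 + z^2 - 2
so trace(a b^-1 a^-2 b) = trace(b a b^-1 a^-1) * trace(a) - trace(b a b^-1)   [inverse elimination on a] = -x^2*y*z + x^3 + x*y^2 + x*z^2 - 3*x
so trace(a^-1 b^-1 a b^-1 a^-1) = trace(a b^-1 a^-2) * trace(b) - trace(a b^-1 a^-2 b)   [inverse elimination on b] = x^2*y*z - x^3 - x*y^2 - x*z^2 + y*z + 3*x
trace(a b^-1 a^-1 b a^-2 b^-1 a^-1 b^-1) = trace(b^-1 a^-1 b^-1 a b^-1 a^-1 b a^-1) * trace(a) - trace(b^-1 a^-1 b^-1 a b^-1 a^-1 b)   [inverse elimination on a] = x^3*y^2*z^2 - x^4*y*z - x^2*y^3*z - 2*x^2*y*z^3 + x^3*z^2 + x*y^2*z^2 + x*z^4 + 4*x^2*y*z - 3*x*z^2 - y*z - x

x^3*y^2*z^2 - x^4*y*z - x^2*y^3*z - 2*x^2*y*z^3 + x^3*z^2 + x*y^2*z^2 + x*z^4 + 4*x^2*y*z - 3*x*z^2 - y*z - x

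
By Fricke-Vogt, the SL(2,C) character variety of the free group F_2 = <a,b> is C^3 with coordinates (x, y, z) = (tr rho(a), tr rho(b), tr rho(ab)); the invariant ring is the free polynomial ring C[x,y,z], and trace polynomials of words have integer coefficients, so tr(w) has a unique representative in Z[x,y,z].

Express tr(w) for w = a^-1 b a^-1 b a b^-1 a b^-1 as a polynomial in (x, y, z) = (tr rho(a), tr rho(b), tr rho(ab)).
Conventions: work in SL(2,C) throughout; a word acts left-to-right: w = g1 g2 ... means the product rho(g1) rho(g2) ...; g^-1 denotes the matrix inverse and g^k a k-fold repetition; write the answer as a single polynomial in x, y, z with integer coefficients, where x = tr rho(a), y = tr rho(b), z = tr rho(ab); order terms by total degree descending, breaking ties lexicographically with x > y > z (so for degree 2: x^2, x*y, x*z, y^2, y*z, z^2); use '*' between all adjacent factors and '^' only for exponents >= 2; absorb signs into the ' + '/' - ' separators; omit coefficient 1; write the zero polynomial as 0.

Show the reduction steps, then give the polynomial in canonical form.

-x^3*y^3*z + x^4*y^2 + x^2*y^4 + 3*x^2*y^2*z^2 - 2*x^3*y*z - 2*x*y^3*z - 3*x*y*z^3 - 4*x^2*y^2 + x^2*z^2 + y^2*z^2 + z^4 + 8*x*y*z - 4*z^2 + 2

trace(a^2 b) = trace(a) * trace(b a) - trace(b)   [square of a] = x*z - y
trace(a^2) = trace(a) * trace(a) - trace(1)   [square of a] = x^2 - 2
trace(b a^2 b) = trace(b) * trace(a^2 b) - trace(a^2)   [square of b] = x*y*z - x^2 - y^2 + 2
trace(a b^3 a) = trace(b) * trace(b a^2 b) - trace(b a^2)   [square of b] = x*y^2*z - x^2*y - y^3 - x*z + 3*y
trace(a b a b) = trace(a b) * trace(a b) - trace(1)   [split at a repeated a] = z^2 - 2
trace(a b a b^2) = trace(b) * trace(a b a b) - trace(a b a)   [square of b] = y*z^2 - x*z - y
trace(a b^3 a b) = trace(b) * trace(a b a b^2) - trace(a b a b)   [square of b] = y^2*z^2 - x*y*z - y^2 - z^2 + 2
trace(b^2 a b^-1 a b) = trace(a b^3 a) * trace(b) - trace(a b^3 a b)   [inverse elimination on b] = x*y^3*z - x^2*y^2 - y^4 - y^2*z^2 + 4*y^2 + z^2 - 2
trace(b a b) = trace(b) * trace(a b) - trace(a)   [square of b] = y*z - x
trace(b a b^2) = trace(b) * trace(b a b) - trace(b a)   [square of b] = y^2*z - x*y - z
trace(a b a b^2 a) = trace(a) * trace(b a b^2 a) - trace(b a b^2)   [square of a] = x*y*z^2 - x^2*z - y^2*z + z
trace(a b a b a b) = trace(b a) * trace(b a b a) - trace(b^-1 a^-1)   [split at a repeated b] = z^3 - 3*z
trace(a b a b a) = trace(a) * trace(b a b a) - trace(b a b)   [square of a] = x*z^2 - y*z - x
trace(a b a b^2 a b) = trace(b) * trace(a b a b a b) - trace(a b a b a)   [square of b] = y*z^3 - x*z^2 - 2*y*z + x
trace(b^2 a b^-1 a b a) = trace(a b a b^2 a) * trace(b) - trace(a b a b^2 a b)   [inverse elimination on b] = x*y^2*z^2 - x^2*y*z - y^3*z - y*z^3 + x*z^2 + 3*y*z - x
trace(a^-1 b^2 a b^-1 a b) = trace(b^2 a b^-1 a b) * trace(a) - trace(b^2 a b^-1 a b a)   [inverse elimination on a] = x^2*y^3*z - x^3*y^2 - x*y^4 - 2*x*y^2*z^2 + x^2*y*z + y^3*z + y*z^3 + 4*x*y^2 - 3*y*z - x
trace(b a b^-1 a b^-1 a^-1 b) = trace(a^-1 b^2 a b^-1 a) * trace(b) - trace(a^-1 b^2 a b^-1 a b)   [inverse elimination on b] = -x^2*y^3*z + x^3*y^2 + x*y^4 + 2*x*y^2*z^2 - x^2*y*z - y^3*z - y*z^3 - 4*x*y^2 + 4*y*z + x
trace(a^2 b a) = trace(a) * trace(b a^2) - trace(b a)   [square of a] = x^2*z - x*y - z
trace(a b a b^-1 a) = trace(a^2 b a) * trace(b) - trace(a^2 b a b)   [inverse elimination on b] = x^2*y*z - x*y^2 - x*z^2 + x
trace(a^2 b a b a) = trace(a) * trace(b a b a^2) - trace(b a b a)   [square of a] = x^2*z^2 - x*y*z - x^2 - z^2 + 2
trace(a^2 b a b a b) = trace(a) * trace(b a b a b a) - trace(b a b a b)   [square of a] = x*z^3 - y*z^2 - 2*x*z + y
trace(a b a b a b^-1 a) = trace(a^2 b a b a) * trace(b) - trace(a^2 b a b a b)   [inverse elimination on b] = x^2*y*z^2 - x*y^2*z - x*z^3 - x^2*y + 2*x*z + y
trace(a b a b a b a b) = trace(a b a b) * trace(a b a b) - trace(1)   [split at a repeated a] = z^4 - 4*z^2 + 2
trace(a b a b a b^-1 a b) = trace(a b a b a b a) * trace(b) - trace(a b a b a b a b)   [inverse elimination on b] = x*y*z^3 - y^2*z^2 - z^4 - 2*x*y*z + y^2 + 4*z^2 - 2
trace(b a b a b^-1 a b^-1 a) = trace(a b a b a b^-1 a) * trace(b) - trace(a b a b a b^-1 a b)   [inverse elimination on b] = x^2*y^2*z^2 - x*y^3*z - 2*x*y*z^3 - x^2*y^2 + y^2*z^2 + z^4 + 4*x*y*z - 4*z^2 + 2
trace(b a b^-1 a b^-1 a^-1 b a) = trace(b a b a b^-1 a b^-1) * trace(a) - trace(b a b a b^-1 a b^-1 a)   [inverse elimination on a] = -x^2*y^2*z^2 + x^3*y*z + x*y^3*z + 2*x*y*z^3 - x^2*z^2 - y^2*z^2 - z^4 - 4*x*y*z + x^2 + 4*z^2 - 2
trace(a^-1 b a^-1 b a b^-1 a b^-1) = trace(b a b^-1 a b^-1 a^-1 b) * trace(a) - trace(b a b^-1 a b^-1 a^-1 b a)   [inverse elimination on a] = -x^3*y^3*z + x^4*y^2 + x^2*y^4 + 3*x^2*y^2*z^2 - 2*x^3*y*z - 2*x*y^3*z - 3*x*y*z^3 - 4*x^2*y^2 + x^2*z^2 + y^2*z^2 + z^4 + 8*x*y*z - 4*z^2 + 2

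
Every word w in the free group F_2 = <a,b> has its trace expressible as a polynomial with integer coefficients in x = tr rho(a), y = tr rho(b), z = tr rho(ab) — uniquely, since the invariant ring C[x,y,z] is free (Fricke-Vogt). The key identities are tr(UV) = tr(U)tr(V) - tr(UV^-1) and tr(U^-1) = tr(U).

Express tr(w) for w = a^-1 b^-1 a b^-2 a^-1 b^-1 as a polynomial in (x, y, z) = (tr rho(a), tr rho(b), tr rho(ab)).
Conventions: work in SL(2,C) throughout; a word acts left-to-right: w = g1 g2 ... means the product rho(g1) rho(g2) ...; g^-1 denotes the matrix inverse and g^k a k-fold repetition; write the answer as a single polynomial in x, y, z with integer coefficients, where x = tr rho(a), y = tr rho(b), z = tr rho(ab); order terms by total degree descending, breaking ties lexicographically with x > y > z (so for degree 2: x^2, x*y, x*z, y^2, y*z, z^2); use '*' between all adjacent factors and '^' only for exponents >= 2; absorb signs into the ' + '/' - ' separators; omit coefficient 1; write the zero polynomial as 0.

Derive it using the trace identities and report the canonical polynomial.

x*y^2*z^2 - x^2*y*z - y*z^3 - x*y^2 + 2*y*z + x

tr(b^-1) = tr(b) = y
tr(a b a) = tr(a) * tr(b a) - tr(b)   [square of a] = x*z - y
tr(a b a b) = tr(a b) * tr(a b) - tr(1)   [split at a repeated a] = z^2 - 2
apply: tr(b^-1 a b a) = tr(a b a) * tr(b) - tr(a b a b)   [inverse elimination on b] = x*y*z - y^2 - z^2 + 2
apply: tr(a^-1 b^-1 a b) = tr(b^-1 a b) * tr(a) - tr(b^-1 a b a)   [inverse elimination on a] = -x*y*z + x^2 + y^2 + z^2 - 2
apply: tr(a^-1 b^-1 a b^-1) = tr(a^-1 b^-1 a) * tr(b) - tr(a^-1 b^-1 a b)   [inverse elimination on b] = x*y*z - x^2 - z^2 + 2
tr(b^-1 a^-1 b^-1 a b^-1) = tr(a^-1 b^-1 a b^-1) * tr(b) - tr(a^-1 b^-1 a)   [inverse elimination on b] = x*y^2*z - x^2*y - y*z^2 + y
tr(b^-1 a) = tr(a) * tr(b) - tr(a b)   [inverse elimination on b] = x*y - z
use: tr(a^2) = tr(a) * tr(a) - tr(1)   [square of a] = x^2 - 2
tr(a^2 b a) = tr(a) * tr(a b a) - tr(a b)   [square of a] = x^2*z - x*y - z
apply: tr(b a b) = tr(b) * tr(a b) - tr(a)   [square of b] = y*z - x
tr(a^2 b a b) = tr(a) * tr(b a b a) - tr(b a b)   [square of a] = x*z^2 - y*z - x
apply: tr(b^-1 a^2 b a) = tr(a^2 b a) * tr(b) - tr(a^2 b a b)   [inverse elimination on b] = x^2*y*z - x*y^2 - x*z^2 + x
use: tr(a^-1 b^-1 a^2 b) = tr(b^-1 a^2 b) * tr(a) - tr(b^-1 a^2 b a)   [inverse elimination on a] = -x^2*y*z + x^3 + x*y^2 + x*z^2 - 3*x
tr(a b^-1 a^-1 b^-1 a) = tr(a^-1 b^-1 a^2) * tr(b) - tr(a^-1 b^-1 a^2 b)   [inverse elimination on b] = x^2*y*z - x^3 - x*z^2 - y*z + 3*x
tr(b a b a b) = tr(b) * tr(a b a b) - tr(a b a)   [square of b] = y*z^2 - x*z - y
tr(b a b a b a) = tr(b a b a) * tr(b a) - tr(a b)   [split at a repeated b] = z^3 - 3*z
use: tr(a b a b a^-1 b) = tr(b a b a b) * tr(a) - tr(b a b a b a)   [inverse elimination on a] = x*y*z^2 - x^2*z - z^3 - x*y + 3*z
tr(a^-1 b^-1 a b a b) = tr(a b a b a^-1) * tr(b) - tr(a b a b a^-1 b)   [inverse elimination on b] = -x*y*z^2 + x^2*z + y^2*z + z^3 - 3*z
tr(a b^-1 a^-1 b^-1 a b) = tr(a^-1 b^-1 a b a) * tr(b) - tr(a^-1 b^-1 a b a b)   [inverse elimination on b] = x*y*z^2 - x^2*z - y^2*z - z^3 + x*y + 3*z
use: tr(b^-1 a^-1 b^-1 a b^-1 a) = tr(a b^-1 a^-1 b^-1 a) * tr(b) - tr(a b^-1 a^-1 b^-1 a b)   [inverse elimination on b] = x^2*y^2*z - x^3*y - 2*x*y*z^2 + x^2*z + z^3 + 2*x*y - 3*z
use: tr(b^-1 a^-1 b^-1 a^-1 b^-1 a) = tr(b^-1 a^-1 b^-1 a b^-1) * tr(a) - tr(b^-1 a^-1 b^-1 a b^-1 a)   [inverse elimination on a] = x*y*z^2 - x^2*z - z^3 - x*y + 3*z
tr(a^-1 b^-1 a b^-2 a^-1 b^-1) = tr(b^-1 a^-1 b^-1 a^-1 b^-1 a) * tr(b) - tr(b^-1 a^-1 b^-1 a^-1 b^-1 a b)   [inverse elimination on b] = x*y^2*z^2 - x^2*y*z - y*z^3 - x*y^2 + 2*y*z + x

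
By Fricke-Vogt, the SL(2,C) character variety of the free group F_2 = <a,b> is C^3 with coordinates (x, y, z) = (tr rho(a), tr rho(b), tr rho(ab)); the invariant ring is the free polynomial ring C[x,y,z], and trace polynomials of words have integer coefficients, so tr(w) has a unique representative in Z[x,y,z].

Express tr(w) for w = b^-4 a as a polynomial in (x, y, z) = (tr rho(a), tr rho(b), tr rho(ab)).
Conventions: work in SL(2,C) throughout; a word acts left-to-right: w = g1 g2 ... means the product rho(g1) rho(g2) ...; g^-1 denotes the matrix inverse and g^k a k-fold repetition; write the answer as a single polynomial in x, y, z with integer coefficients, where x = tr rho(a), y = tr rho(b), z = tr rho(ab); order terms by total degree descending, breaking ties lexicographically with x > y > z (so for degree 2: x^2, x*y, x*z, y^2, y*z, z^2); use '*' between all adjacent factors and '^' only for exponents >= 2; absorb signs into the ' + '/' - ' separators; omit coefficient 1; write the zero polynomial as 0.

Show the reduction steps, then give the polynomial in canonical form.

x*y^4 - y^3*z - 3*x*y^2 + 2*y*z + x

so trace(a b^-1) = trace(a) * trace(b) - trace(a b) = x*y - z
so trace(b^-2 a) = trace(a b^-1) * trace(b) - trace(a) = x*y^2 - y*z - x
trace(b^-2 a b^-1) = trace(b^-2 a) * trace(b) - trace(b^-2 a b) = x*y^3 - y^2*z - 2*x*y + z
reduce: trace(b^-4 a) = trace(b^-2 a b^-1) * trace(b) - trace(b^-2 a) = x*y^4 - y^3*z - 3*x*y^2 + 2*y*z + x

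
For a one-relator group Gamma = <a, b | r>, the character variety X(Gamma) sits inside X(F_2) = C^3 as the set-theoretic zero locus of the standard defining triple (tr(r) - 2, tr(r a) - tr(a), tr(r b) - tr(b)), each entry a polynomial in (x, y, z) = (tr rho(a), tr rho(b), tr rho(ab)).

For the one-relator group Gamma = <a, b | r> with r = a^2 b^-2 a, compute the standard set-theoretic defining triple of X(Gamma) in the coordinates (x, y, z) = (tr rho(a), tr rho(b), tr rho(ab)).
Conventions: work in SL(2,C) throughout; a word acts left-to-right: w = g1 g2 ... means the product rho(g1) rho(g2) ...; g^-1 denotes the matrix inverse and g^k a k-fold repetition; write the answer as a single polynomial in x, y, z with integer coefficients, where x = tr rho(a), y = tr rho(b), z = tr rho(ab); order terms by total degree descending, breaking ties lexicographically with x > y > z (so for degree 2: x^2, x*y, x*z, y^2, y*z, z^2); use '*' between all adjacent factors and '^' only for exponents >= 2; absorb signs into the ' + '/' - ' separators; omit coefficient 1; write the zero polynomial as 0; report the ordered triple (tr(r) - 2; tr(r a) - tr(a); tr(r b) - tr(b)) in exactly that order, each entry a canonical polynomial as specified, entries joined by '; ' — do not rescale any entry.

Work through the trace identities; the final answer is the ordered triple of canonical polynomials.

tr(a^2) = tr(a) * tr(a) - tr(1) = x^2 - 2
tr(a^3) = tr(a) * tr(a^2) - tr(a) = x^3 - 3*x
tr(b a^2) = tr(a) * tr(b a) - tr(b) = x*z - y
tr(a^3 b) = tr(a) * tr(b a^2) - tr(b a) = x^2*z - x*y - z
tr(b^-1 a^3) = tr(a^3) * tr(b) - tr(a^3 b) = x^3*y - x^2*z - 2*x*y + z
tr(a^2 b^-2 a) = tr(b^-1 a^3) * tr(b) - tr(b^-1 a^3 b) = x^3*y^2 - x^2*y*z - x^3 - 2*x*y^2 + y*z + 3*x
tr(a^4) = tr(a) * tr(a^3) - tr(a^2)  (reduce the a square) = x^4 - 4*x^2 + 2
tr(a^4 b) = tr(a) * tr(b a^3) - tr(b a^2)  (reduce the a square) = x^3*z - x^2*y - 2*x*z + y
tr(a^4 b^-1) = tr(a^4) * tr(b) - tr(a^4 b)  (eliminate b^-1) = x^4*y - x^3*z - 3*x^2*y + 2*x*z + y
tr(a^2 b^-2 a^2) = tr(a^4 b^-1) * tr(b) - tr(a^4)  (eliminate b^-1) = x^4*y^2 - x^3*y*z - x^4 - 3*x^2*y^2 + 2*x*y*z + 4*x^2 + y^2 - 2
tr(b a b a) = tr(a b) * tr(a b) - tr(1) = z^2 - 2
tr(b a b) = tr(b) * tr(a b) - tr(a) = y*z - x
tr(a b a^2 b) = tr(a) * tr(b a b a) - tr(b a b) = x*z^2 - y*z - x
tr(b^-1 a b a^2) = tr(a b a^2) * tr(b) - tr(a b a^2 b) = x^2*y*z - x*y^2 - x*z^2 + x
tr(a^2 b^-2 a b) = tr(b^-1 a b a^2) * tr(b) - tr(b^-1 a b a^2 b) = x^2*y^2*z - x*y^3 - x*y*z^2 - x^2*z + 2*x*y + z
assemble the triple (tr(r) - 2; tr(r a) - x; tr(r b) - y)

x^3*y^2 - x^2*y*z - x^3 - 2*x*y^2 + y*z + 3*x - 2; x^4*y^2 - x^3*y*z - x^4 - 3*x^2*y^2 + 2*x*y*z + 4*x^2 + y^2 - x - 2; x^2*y^2*z - x*y^3 - x*y*z^2 - x^2*z + 2*x*y - y + z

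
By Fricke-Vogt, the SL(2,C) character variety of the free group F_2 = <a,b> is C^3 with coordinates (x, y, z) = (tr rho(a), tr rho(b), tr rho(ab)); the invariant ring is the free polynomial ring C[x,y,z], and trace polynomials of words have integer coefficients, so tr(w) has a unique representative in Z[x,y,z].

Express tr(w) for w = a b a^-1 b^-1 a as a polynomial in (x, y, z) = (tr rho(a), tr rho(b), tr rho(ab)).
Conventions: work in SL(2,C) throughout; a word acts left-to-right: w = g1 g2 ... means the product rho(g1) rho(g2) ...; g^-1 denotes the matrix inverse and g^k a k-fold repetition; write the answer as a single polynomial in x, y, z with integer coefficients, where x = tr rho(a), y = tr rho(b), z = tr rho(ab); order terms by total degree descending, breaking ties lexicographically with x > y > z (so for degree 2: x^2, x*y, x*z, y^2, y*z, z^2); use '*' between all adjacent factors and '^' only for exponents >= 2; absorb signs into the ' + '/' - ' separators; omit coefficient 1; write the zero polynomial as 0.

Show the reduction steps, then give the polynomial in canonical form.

and trace(a^2 b) = trace(a) trace(b a) - trace(b) = x*z - y
next, trace(a^2) = trace(a) trace(a) - trace(1) = x^2 - 2
next, trace(b a^2 b) = trace(b) trace(a^2 b) - trace(a^2) = x*y*z - x^2 - y^2 + 2
next, trace(b a b a) = trace(a b) trace(a b) - trace(1)   [split at repeated a] = z^2 - 2
and trace(b a b) = trace(b) trace(a b) - trace(a) = y*z - x
and trace(b a^2 b a) = trace(a) trace(b a b a) - trace(b a b) = x*z^2 - y*z - x
and trace(a^2 b a^-1 b) = trace(b a^2 b) trace(a) - trace(b a^2 b a) = x^2*y*z - x^3 - x*y^2 - x*z^2 + y*z + 3*x
next, trace(a b a^-1 b^-1 a) = trace(a^2 b a^-1) trace(b) - trace(a^2 b a^-1 b) = -x^2*y*z + x^3 + x*y^2 + x*z^2 - 3*x

-x^2*y*z + x^3 + x*y^2 + x*z^2 - 3*x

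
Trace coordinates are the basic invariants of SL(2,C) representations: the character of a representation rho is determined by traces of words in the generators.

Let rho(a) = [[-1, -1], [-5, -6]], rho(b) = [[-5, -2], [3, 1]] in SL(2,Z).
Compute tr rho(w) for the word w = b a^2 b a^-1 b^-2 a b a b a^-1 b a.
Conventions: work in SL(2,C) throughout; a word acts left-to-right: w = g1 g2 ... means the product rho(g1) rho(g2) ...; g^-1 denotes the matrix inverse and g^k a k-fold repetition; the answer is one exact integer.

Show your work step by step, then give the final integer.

rho(b) = [[-5, -2], [3, 1]]
... * rho(a) = [[-1, -1], [-5, -6]]  ->  [[15, 17], [-8, -9]]
... * rho(a) = [[-1, -1], [-5, -6]]  ->  [[-100, -117], [53, 62]]
... * rho(b) = [[-5, -2], [3, 1]]  ->  [[149, 83], [-79, -44]]
... * rho(a^-1) = [[-6, 1], [5, -1]]  ->  [[-479, 66], [254, -35]]
... * rho(b^-1) = [[1, 2], [-3, -5]]  ->  [[-677, -1288], [359, 683]]
... * rho(b^-1) = [[1, 2], [-3, -5]]  ->  [[3187, 5086], [-1690, -2697]]
... * rho(a) = [[-1, -1], [-5, -6]]  ->  [[-28617, -33703], [15175, 17872]]
... * rho(b) = [[-5, -2], [3, 1]]  ->  [[41976, 23531], [-22259, -12478]]
... * rho(a) = [[-1, -1], [-5, -6]]  ->  [[-159631, -183162], [84649, 97127]]
... * rho(b) = [[-5, -2], [3, 1]]  ->  [[248669, 136100], [-131864, -72171]]
... * rho(a^-1) = [[-6, 1], [5, -1]]  ->  [[-811514, 112569], [430329, -59693]]
... * rho(b) = [[-5, -2], [3, 1]]  ->  [[4395277, 1735597], [-2330724, -920351]]
... * rho(a) = [[-1, -1], [-5, -6]]  ->  [[-13073262, -14808859], [6932479, 7852830]]
tr = -13073262 + 7852830 = -5220432

-5220432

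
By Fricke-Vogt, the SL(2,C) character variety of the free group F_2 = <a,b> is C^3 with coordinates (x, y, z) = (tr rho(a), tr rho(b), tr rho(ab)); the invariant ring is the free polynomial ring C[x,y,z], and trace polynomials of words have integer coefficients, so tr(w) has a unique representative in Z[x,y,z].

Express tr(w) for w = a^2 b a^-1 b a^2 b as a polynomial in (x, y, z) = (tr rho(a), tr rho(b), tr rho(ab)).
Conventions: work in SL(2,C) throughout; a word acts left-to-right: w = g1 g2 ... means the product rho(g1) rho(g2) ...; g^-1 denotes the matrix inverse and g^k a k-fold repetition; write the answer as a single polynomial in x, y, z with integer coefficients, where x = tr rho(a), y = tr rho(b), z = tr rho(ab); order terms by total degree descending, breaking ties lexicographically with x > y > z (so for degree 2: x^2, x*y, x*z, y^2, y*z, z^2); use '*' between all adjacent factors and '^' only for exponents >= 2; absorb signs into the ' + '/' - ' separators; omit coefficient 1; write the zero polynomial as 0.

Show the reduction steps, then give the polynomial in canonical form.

x^3*y*z^2 - x^4*z - 2*x^2*y^2*z - x^2*z^3 + x^3*y + x*y^3 + 2*x*y*z^2 + 3*x^2*z - y^2*z - 4*x*y + z

tr(b a b a) = tr(a b) tr(a b) - tr(1) = z^2 - 2
tr(b a b) = tr(b) tr(a b) - tr(a) = y*z - x
tr(b a^2 b a) = tr(a) tr(b a b a) - tr(b a b) = x*z^2 - y*z - x
tr(a^2 b) = tr(a) tr(b a) - tr(b) = x*z - y
tr(a^2) = tr(a) tr(a) - tr(1) = x^2 - 2
tr(b a^2 b) = tr(b) tr(a^2 b) - tr(a^2) = x*y*z - x^2 - y^2 + 2
tr(a^2 b a^2 b) = tr(a) tr(b a^2 b a) - tr(b a^2 b) = x^2*z^2 - 2*x*y*z + y^2 - 2
tr(b a^3) = tr(a) tr(b a^2) - tr(b a) = x^2*z - x*y - z
tr(a^2 b a^2) = tr(a) tr(b a^3) - tr(b a^2) = x^3*z - x^2*y - 2*x*z + y
tr(b a^2 b a^2 b) = tr(b) tr(a^2 b a^2 b) - tr(a^2 b a^2) = x^2*y*z^2 - x^3*z - 2*x*y^2*z + x^2*y + y^3 + 2*x*z - 3*y
tr(b a b a b a) = tr(b a) tr(b a b a) - tr(b^-1 a^-1) = z^3 - 3*z
tr(b a b a b) = tr(b) tr(a b a b) - tr(a b a) = y*z^2 - x*z - y
tr(b a b a^2 b a) = tr(a) tr(b a b a b a) - tr(b a b a b) = x*z^3 - y*z^2 - 2*x*z + y
tr(b a b a^2 b) = tr(b) tr(a b a^2 b) - tr(a b a^2) = x*y*z^2 - x^2*z - y^2*z + z
tr(b a^2 b a^2 b a) = tr(a) tr(b a b a^2 b a) - tr(b a b a^2 b) = x^2*z^3 - 2*x*y*z^2 - x^2*z + y^2*z + x*y - z
tr(a^2 b a^-1 b a^2 b) = tr(b a^2 b a^2 b) tr(a) - tr(b a^2 b a^2 b a) = x^3*y*z^2 - x^4*z - 2*x^2*y^2*z - x^2*z^3 + x^3*y + x*y^3 + 2*x*y*z^2 + 3*x^2*z - y^2*z - 4*x*y + z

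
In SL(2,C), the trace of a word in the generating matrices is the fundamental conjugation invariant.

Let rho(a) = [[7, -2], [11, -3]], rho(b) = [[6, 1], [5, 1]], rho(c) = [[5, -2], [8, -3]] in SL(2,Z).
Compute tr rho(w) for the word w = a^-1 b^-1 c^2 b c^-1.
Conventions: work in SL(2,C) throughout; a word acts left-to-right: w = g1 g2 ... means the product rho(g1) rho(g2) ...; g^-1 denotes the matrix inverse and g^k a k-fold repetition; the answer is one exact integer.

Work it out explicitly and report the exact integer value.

2594

rho(a^-1) = [[-3, 2], [-11, 7]]
... * rho(b^-1) = [[1, -1], [-5, 6]]  ->  [[-13, 15], [-46, 53]]
... * rho(c) = [[5, -2], [8, -3]]  ->  [[55, -19], [194, -67]]
... * rho(c) = [[5, -2], [8, -3]]  ->  [[123, -53], [434, -187]]
... * rho(b) = [[6, 1], [5, 1]]  ->  [[473, 70], [1669, 247]]
... * rho(c^-1) = [[-3, 2], [-8, 5]]  ->  [[-1979, 1296], [-6983, 4573]]
tr = -1979 + 4573 = 2594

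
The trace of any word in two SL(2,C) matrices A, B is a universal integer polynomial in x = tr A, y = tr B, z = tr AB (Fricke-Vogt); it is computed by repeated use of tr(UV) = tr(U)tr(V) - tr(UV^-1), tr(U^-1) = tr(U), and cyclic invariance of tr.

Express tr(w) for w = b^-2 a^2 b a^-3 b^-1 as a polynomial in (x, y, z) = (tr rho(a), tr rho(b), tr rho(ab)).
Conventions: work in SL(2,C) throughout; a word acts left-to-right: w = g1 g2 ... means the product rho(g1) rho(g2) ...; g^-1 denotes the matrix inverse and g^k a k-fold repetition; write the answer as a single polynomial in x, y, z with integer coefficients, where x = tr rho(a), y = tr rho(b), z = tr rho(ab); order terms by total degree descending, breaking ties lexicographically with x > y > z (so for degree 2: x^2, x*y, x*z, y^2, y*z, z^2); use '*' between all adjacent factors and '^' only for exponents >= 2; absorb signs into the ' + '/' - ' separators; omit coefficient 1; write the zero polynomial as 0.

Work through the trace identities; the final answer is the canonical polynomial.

-x^4*y^3*z + x^5*y^2 + x^3*y^4 + x^3*y^2*z^2 + x^4*y*z + x^2*y^3*z - x^5 - 6*x^3*y^2 - x^3*z^2 - x*y^4 - x*y^2*z^2 - x^2*y*z + 5*x^3 + 5*x*y^2 + x*z^2 + y*z - 5*x

reduce: trace(b^2 a) = trace(b) * trace(a b) - trace(a) = y*z - x
trace(b^2) = trace(b) * trace(b) - trace(1) = y^2 - 2
trace(b a^2 b) = trace(a) * trace(b^2 a) - trace(b^2) = x*y*z - x^2 - y^2 + 2
trace(b a b a) = trace(b a) * trace(b a) - trace(1)   [split at repeated b] = z^2 - 2
reduce: trace(b a^2 b a) = trace(a) * trace(b a b a) - trace(b a b) = x*z^2 - y*z - x
trace(a^2 b a^-1 b) = trace(b a^2 b) * trace(a) - trace(b a^2 b a) = x^2*y*z - x^3 - x*y^2 - x*z^2 + y*z + 3*x
so trace(b^-1 a^2 b a^-1) = trace(a^2 b a^-1) * trace(b) - trace(a^2 b a^-1 b) = -x^2*y*z + x^3 + x*y^2 + x*z^2 - 3*x
trace(a^2) = trace(a) * trace(a) - trace(1) = x^2 - 2
trace(a^2 b a^-2 b^-1) = trace(b^-1 a^2 b a^-1) * trace(a) - trace(b^-1 a^2 b) = -x^3*y*z + x^4 + x^2*y^2 + x^2*z^2 - 4*x^2 + 2
trace(a^-1 b^-2 a^2 b a^-1) = trace(a^2 b a^-2 b^-1) * trace(b) - trace(a^2 b a^-2) = -x^3*y^2*z + x^4*y + x^2*y^3 + x^2*y*z^2 - 4*x^2*y + y
reduce: trace(a^-1 b^-2 a^2 b) = trace(a^2 b a^-1 b^-1) * trace(b) - trace(a^2 b a^-1) = -x^2*y^2*z + x^3*y + x*y^3 + x*y*z^2 - 3*x*y - z
reduce: trace(b^-2 a^2 b a^-3) = trace(a^-1 b^-2 a^2 b a^-1) * trace(a) - trace(a^-1 b^-2 a^2 b) = -x^4*y^2*z + x^5*y + x^3*y^3 + x^3*y*z^2 + x^2*y^2*z - 5*x^3*y - x*y^3 - x*y*z^2 + 4*x*y + z
trace(b a^-1) = trace(b) * trace(a) - trace(b a) = x*y - z
reduce: trace(a^-1 b a^2 b a^-1) = trace(b a^2 b a^-1) * trace(a) - trace(b a^2 b) = x^3*y*z - x^4 - x^2*y^2 - x^2*z^2 + 4*x^2 + y^2 - 2
trace(a^2 b a^-3 b) = trace(a^-1 b a^2 b a^-1) * trace(a) - trace(a^-1 b a^2 b) = x^4*y*z - x^5 - x^3*y^2 - x^3*z^2 - x^2*y*z + 5*x^3 + 2*x*y^2 + x*z^2 - y*z - 5*x
so trace(b^-1 a^2 b a^-3) = trace(a^2 b a^-3) * trace(b) - trace(a^2 b a^-3 b) = -x^4*y*z + x^5 + x^3*y^2 + x^3*z^2 + x^2*y*z - 5*x^3 - x*y^2 - x*z^2 + 5*x
reduce: trace(b^-2 a^2 b a^-3 b^-1) = trace(b^-2 a^2 b a^-3) * trace(b) - trace(b^-2 a^2 b a^-3 b) = -x^4*y^3*z + x^5*y^2 + x^3*y^4 + x^3*y^2*z^2 + x^4*y*z + x^2*y^3*z - x^5 - 6*x^3*y^2 - x^3*z^2 - x*y^4 - x*y^2*z^2 - x^2*y*z + 5*x^3 + 5*x*y^2 + x*z^2 + y*z - 5*x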